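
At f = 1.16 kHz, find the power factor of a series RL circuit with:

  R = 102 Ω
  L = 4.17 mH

Step 1 — Angular frequency: ω = 2π·f = 2π·1160 = 7288 rad/s.
Step 2 — Component impedances:
  R: Z = R = 102 Ω
  L: Z = jωL = j·7288·0.00417 = 0 + j30.39 Ω
Step 3 — Series combination: Z_total = R + L = 102 + j30.39 Ω = 106.4∠16.6° Ω.
Step 4 — Power factor: PF = cos(φ) = Re(Z)/|Z| = 102/106.43 = 0.9584.
Step 5 — Type: Im(Z) = 30.39 ⇒ lagging (phase φ = 16.6°).

PF = 0.9584 (lagging, φ = 16.6°)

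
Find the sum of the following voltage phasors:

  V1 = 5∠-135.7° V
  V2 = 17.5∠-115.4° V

Step 1 — Convert each phasor to rectangular form:
  V1 = 5·(cos(-135.7°) + j·sin(-135.7°)) = -3.578 - j3.492 V
  V2 = 17.5·(cos(-115.4°) + j·sin(-115.4°)) = -7.506 - j15.81 V
Step 2 — Sum components: V_total = -11.08 - j19.3 V.
Step 3 — Convert to polar: |V_total| = 22.26 V, ∠V_total = -119.9°.

V_total = 22.26∠-119.9° V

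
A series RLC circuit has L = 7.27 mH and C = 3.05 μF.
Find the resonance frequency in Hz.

Step 1 — Resonance condition Im(Z)=0 gives ω₀ = 1/√(LC).
Step 2 — ω₀ = 1/√(0.00727·3.05e-06) = 6716 rad/s.
Step 3 — f₀ = ω₀/(2π) = 1069 Hz.

f₀ = 1069 Hz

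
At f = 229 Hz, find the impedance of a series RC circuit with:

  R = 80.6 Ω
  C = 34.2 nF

Step 1 — Angular frequency: ω = 2π·f = 2π·229 = 1439 rad/s.
Step 2 — Component impedances:
  R: Z = R = 80.6 Ω
  C: Z = 1/(jωC) = -j/(ω·C) = 0 - j2.032e+04 Ω
Step 3 — Series combination: Z_total = R + C = 80.6 - j2.032e+04 Ω = 2.032e+04∠-89.8° Ω.

Z = 80.6 - j2.032e+04 Ω = 2.032e+04∠-89.8° Ω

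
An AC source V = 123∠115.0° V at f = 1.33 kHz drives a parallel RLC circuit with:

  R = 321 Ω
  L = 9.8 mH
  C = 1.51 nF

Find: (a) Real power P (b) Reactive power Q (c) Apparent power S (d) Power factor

Step 1 — Angular frequency: ω = 2π·f = 2π·1330 = 8357 rad/s.
Step 2 — Component impedances:
  R: Z = R = 321 Ω
  L: Z = jωL = j·8357·0.0098 = 0 + j81.9 Ω
  C: Z = 1/(jωC) = -j/(ω·C) = 0 - j7.925e+04 Ω
Step 3 — Parallel combination: 1/Z_total = 1/R + 1/L + 1/C; Z_total = 19.65 + j76.96 Ω = 79.43∠75.7° Ω.
Step 4 — Source phasor: V = 123∠115.0° V = -51.98 + j111.5 V.
Step 5 — Current: I = V / Z = 1.198 + j0.9814 A = 1.549∠39.3° A.
Step 6 — Complex power: S = V·I* = 47.13 + j184.5 VA.
Step 7 — Real power: P = Re(S) = 47.13 W.
Step 8 — Reactive power: Q = Im(S) = 184.5 VAR.
Step 9 — Apparent power: |S| = 190.5 VA.
Step 10 — Power factor: PF = P/|S| = 0.2474 (lagging).

(a) P = 47.13 W  (b) Q = 184.5 VAR  (c) S = 190.5 VA  (d) PF = 0.2474 (lagging)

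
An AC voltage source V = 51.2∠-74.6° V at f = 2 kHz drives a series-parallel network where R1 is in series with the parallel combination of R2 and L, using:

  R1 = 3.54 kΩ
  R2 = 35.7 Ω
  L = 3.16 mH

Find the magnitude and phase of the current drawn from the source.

Step 1 — Angular frequency: ω = 2π·f = 2π·2000 = 1.257e+04 rad/s.
Step 2 — Component impedances:
  R1: Z = R = 3540 Ω
  R2: Z = R = 35.7 Ω
  L: Z = jωL = j·1.257e+04·0.00316 = 0 + j39.71 Ω
Step 3 — Parallel branch: R2 || L = 1/(1/R2 + 1/L) = 19.74 + j17.75 Ω.
Step 4 — Series with R1: Z_total = R1 + (R2 || L) = 3560 + j17.75 Ω = 3560∠0.3° Ω.
Step 5 — Source phasor: V = 51.2∠-74.6° V = 13.6 - j49.36 V.
Step 6 — Ohm's law: I = V / Z_total = (13.6 - j49.36) / (3560 + j17.75) = 0.00375 - j0.01389 A.
Step 7 — Convert to polar: |I| = 0.01438 A, ∠I = -74.9°.

I = 0.01438∠-74.9° A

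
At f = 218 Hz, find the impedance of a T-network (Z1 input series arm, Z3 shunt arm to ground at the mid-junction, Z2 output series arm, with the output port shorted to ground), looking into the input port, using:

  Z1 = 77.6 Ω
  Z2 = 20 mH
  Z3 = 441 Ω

Step 1 — Angular frequency: ω = 2π·f = 2π·218 = 1370 rad/s.
Step 2 — Component impedances:
  Z1: Z = R = 77.6 Ω
  Z2: Z = jωL = j·1370·0.02 = 0 + j27.39 Ω
  Z3: Z = R = 441 Ω
Step 3 — With the output port shorted to ground, the output series arm Z2 runs from the junction to ground; the shunt arm Z3 also runs from the junction to ground. They appear in parallel: Z3 || Z2 = 1.695 + j27.29 Ω.
Step 4 — Series with input arm Z1: Z_in = Z1 + (Z3 || Z2) = 79.3 + j27.29 Ω = 83.86∠19.0° Ω.

Z = 79.3 + j27.29 Ω = 83.86∠19.0° Ω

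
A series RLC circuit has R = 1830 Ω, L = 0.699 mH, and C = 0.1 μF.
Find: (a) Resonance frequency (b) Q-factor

Step 1 — Resonance condition Im(Z)=0 gives ω₀ = 1/√(LC).
Step 2 — ω₀ = 1/√(0.000699·1e-07) = 1.196e+05 rad/s.
Step 3 — f₀ = ω₀/(2π) = 1.904e+04 Hz.
Step 4 — Series Q: Q = ω₀L/R = 1.196e+05·0.000699/1830 = 0.04569.

(a) f₀ = 1.904e+04 Hz  (b) Q = 0.04569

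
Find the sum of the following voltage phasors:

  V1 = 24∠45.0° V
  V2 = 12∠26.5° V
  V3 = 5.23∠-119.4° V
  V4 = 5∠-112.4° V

Step 1 — Convert each phasor to rectangular form:
  V1 = 24·(cos(45.0°) + j·sin(45.0°)) = 16.97 + j16.97 V
  V2 = 12·(cos(26.5°) + j·sin(26.5°)) = 10.74 + j5.354 V
  V3 = 5.23·(cos(-119.4°) + j·sin(-119.4°)) = -2.567 - j4.556 V
  V4 = 5·(cos(-112.4°) + j·sin(-112.4°)) = -1.905 - j4.623 V
Step 2 — Sum components: V_total = 23.24 + j13.15 V.
Step 3 — Convert to polar: |V_total| = 26.7 V, ∠V_total = 29.5°.

V_total = 26.7∠29.5° V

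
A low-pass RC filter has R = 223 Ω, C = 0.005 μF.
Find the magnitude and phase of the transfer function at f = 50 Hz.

Step 1 — Angular frequency: ω = 2π·50 = 314.2 rad/s.
Step 2 — Transfer function: H(jω) = 1/(1 + jωRC).
Step 3 — Denominator: 1 + jωRC = 1 + j·314.2·223·5e-09 = 1 + j0.0003503.
Step 4 — H = 1 - j0.0003503.
Step 5 — Magnitude: |H| = 1 (-0.0 dB); phase: φ = -0.0°.

|H| = 1 (-0.0 dB), φ = -0.0°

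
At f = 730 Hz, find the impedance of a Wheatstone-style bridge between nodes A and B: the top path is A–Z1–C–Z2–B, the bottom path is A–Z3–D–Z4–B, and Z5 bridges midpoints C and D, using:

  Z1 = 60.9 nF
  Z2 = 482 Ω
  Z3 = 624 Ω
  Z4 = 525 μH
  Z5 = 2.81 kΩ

Step 1 — Angular frequency: ω = 2π·f = 2π·730 = 4587 rad/s.
Step 2 — Component impedances:
  Z1: Z = 1/(jωC) = -j/(ω·C) = 0 - j3580 Ω
  Z2: Z = R = 482 Ω
  Z3: Z = R = 624 Ω
  Z4: Z = jωL = j·4587·0.000525 = 0 + j2.408 Ω
  Z5: Z = R = 2810 Ω
Step 3 — Bridge requires nodal analysis (the Z5 bridge couples midpoints C and D, so the two paths cannot be reduced to a simple series/parallel combination). Setting node B to ground and injecting 1 A at node A, the 3-node admittance system at A, C, D solves to V_A = Z_AB = 595.6 - j98.19 Ω = 603.6∠-9.4° Ω.

Z = 595.6 - j98.19 Ω = 603.6∠-9.4° Ω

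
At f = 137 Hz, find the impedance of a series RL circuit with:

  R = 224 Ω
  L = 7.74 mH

Step 1 — Angular frequency: ω = 2π·f = 2π·137 = 860.8 rad/s.
Step 2 — Component impedances:
  R: Z = R = 224 Ω
  L: Z = jωL = j·860.8·0.00774 = 0 + j6.663 Ω
Step 3 — Series combination: Z_total = R + L = 224 + j6.663 Ω = 224.1∠1.7° Ω.

Z = 224 + j6.663 Ω = 224.1∠1.7° Ω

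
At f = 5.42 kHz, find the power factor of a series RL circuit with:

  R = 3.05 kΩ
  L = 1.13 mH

Step 1 — Angular frequency: ω = 2π·f = 2π·5420 = 3.405e+04 rad/s.
Step 2 — Component impedances:
  R: Z = R = 3050 Ω
  L: Z = jωL = j·3.405e+04·0.00113 = 0 + j38.48 Ω
Step 3 — Series combination: Z_total = R + L = 3050 + j38.48 Ω = 3050∠0.7° Ω.
Step 4 — Power factor: PF = cos(φ) = Re(Z)/|Z| = 3050/3050.2 = 0.9999.
Step 5 — Type: Im(Z) = 38.48 ⇒ lagging (phase φ = 0.7°).

PF = 0.9999 (lagging, φ = 0.7°)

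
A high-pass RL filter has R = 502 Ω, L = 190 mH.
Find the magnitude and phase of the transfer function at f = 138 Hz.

Step 1 — Angular frequency: ω = 2π·138 = 867.1 rad/s.
Step 2 — Transfer function: H(jω) = jωL/(R + jωL).
Step 3 — Numerator jωL = j·164.7; denominator R + jωL = 502 + j164.7.
Step 4 — H = 0.09723 + j0.2963.
Step 5 — Magnitude: |H| = 0.3118 (-10.1 dB); phase: φ = 71.8°.

|H| = 0.3118 (-10.1 dB), φ = 71.8°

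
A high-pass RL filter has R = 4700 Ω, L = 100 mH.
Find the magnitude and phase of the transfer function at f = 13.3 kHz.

Step 1 — Angular frequency: ω = 2π·1.33e+04 = 8.357e+04 rad/s.
Step 2 — Transfer function: H(jω) = jωL/(R + jωL).
Step 3 — Numerator jωL = j·8357; denominator R + jωL = 4700 + j8357.
Step 4 — H = 0.7597 + j0.4273.
Step 5 — Magnitude: |H| = 0.8716 (-1.2 dB); phase: φ = 29.4°.

|H| = 0.8716 (-1.2 dB), φ = 29.4°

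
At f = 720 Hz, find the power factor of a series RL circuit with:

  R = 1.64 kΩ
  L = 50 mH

Step 1 — Angular frequency: ω = 2π·f = 2π·720 = 4524 rad/s.
Step 2 — Component impedances:
  R: Z = R = 1640 Ω
  L: Z = jωL = j·4524·0.05 = 0 + j226.2 Ω
Step 3 — Series combination: Z_total = R + L = 1640 + j226.2 Ω = 1656∠7.9° Ω.
Step 4 — Power factor: PF = cos(φ) = Re(Z)/|Z| = 1640/1655.5 = 0.9906.
Step 5 — Type: Im(Z) = 226.2 ⇒ lagging (phase φ = 7.9°).

PF = 0.9906 (lagging, φ = 7.9°)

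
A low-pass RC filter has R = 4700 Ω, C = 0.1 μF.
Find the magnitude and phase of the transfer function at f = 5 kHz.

Step 1 — Angular frequency: ω = 2π·5000 = 3.142e+04 rad/s.
Step 2 — Transfer function: H(jω) = 1/(1 + jωRC).
Step 3 — Denominator: 1 + jωRC = 1 + j·3.142e+04·4700·1e-07 = 1 + j14.77.
Step 4 — H = 0.004566 - j0.06742.
Step 5 — Magnitude: |H| = 0.06757 (-23.4 dB); phase: φ = -86.1°.

|H| = 0.06757 (-23.4 dB), φ = -86.1°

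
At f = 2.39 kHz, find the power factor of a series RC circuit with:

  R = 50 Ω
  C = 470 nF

Step 1 — Angular frequency: ω = 2π·f = 2π·2390 = 1.502e+04 rad/s.
Step 2 — Component impedances:
  R: Z = R = 50 Ω
  C: Z = 1/(jωC) = -j/(ω·C) = 0 - j141.7 Ω
Step 3 — Series combination: Z_total = R + C = 50 - j141.7 Ω = 150.2∠-70.6° Ω.
Step 4 — Power factor: PF = cos(φ) = Re(Z)/|Z| = 50/150.25 = 0.3328.
Step 5 — Type: Im(Z) = -141.7 ⇒ leading (phase φ = -70.6°).

PF = 0.3328 (leading, φ = -70.6°)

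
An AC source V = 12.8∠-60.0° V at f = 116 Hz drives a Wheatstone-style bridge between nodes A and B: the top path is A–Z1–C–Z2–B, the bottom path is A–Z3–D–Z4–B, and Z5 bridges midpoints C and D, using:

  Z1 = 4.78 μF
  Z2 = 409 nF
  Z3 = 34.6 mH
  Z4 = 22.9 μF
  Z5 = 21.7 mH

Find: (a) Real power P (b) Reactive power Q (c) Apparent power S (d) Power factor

Step 1 — Angular frequency: ω = 2π·f = 2π·116 = 728.8 rad/s.
Step 2 — Component impedances:
  Z1: Z = 1/(jωC) = -j/(ω·C) = 0 - j287 Ω
  Z2: Z = 1/(jωC) = -j/(ω·C) = 0 - j3355 Ω
  Z3: Z = jωL = j·728.8·0.0346 = 0 + j25.22 Ω
  Z4: Z = 1/(jωC) = -j/(ω·C) = 0 - j59.91 Ω
  Z5: Z = jωL = j·728.8·0.0217 = 0 + j15.82 Ω
Step 3 — Bridge requires nodal analysis (the Z5 bridge couples midpoints C and D, so the two paths cannot be reduced to a simple series/parallel combination). Setting node B to ground and injecting 1 A at node A, the 3-node admittance system at A, C, D solves to V_A = Z_AB = 0 - j31 Ω = 31∠-90.0° Ω.
Step 4 — Source phasor: V = 12.8∠-60.0° V = 6.4 - j11.09 V.
Step 5 — Current: I = V / Z = 0.3576 + j0.2065 A = 0.413∠30.0° A.
Step 6 — Complex power: S = V·I* = 0 - j5.286 VA.
Step 7 — Real power: P = Re(S) = 0 W.
Step 8 — Reactive power: Q = Im(S) = -5.286 VAR.
Step 9 — Apparent power: |S| = 5.286 VA.
Step 10 — Power factor: PF = P/|S| = 0 (leading).

(a) P = 0 W  (b) Q = -5.286 VAR  (c) S = 5.286 VA  (d) PF = 0 (leading)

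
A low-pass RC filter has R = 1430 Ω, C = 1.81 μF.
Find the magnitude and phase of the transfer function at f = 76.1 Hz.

Step 1 — Angular frequency: ω = 2π·76.1 = 478.2 rad/s.
Step 2 — Transfer function: H(jω) = 1/(1 + jωRC).
Step 3 — Denominator: 1 + jωRC = 1 + j·478.2·1430·1.81e-06 = 1 + j1.238.
Step 4 — H = 0.395 - j0.4889.
Step 5 — Magnitude: |H| = 0.6285 (-4.0 dB); phase: φ = -51.1°.

|H| = 0.6285 (-4.0 dB), φ = -51.1°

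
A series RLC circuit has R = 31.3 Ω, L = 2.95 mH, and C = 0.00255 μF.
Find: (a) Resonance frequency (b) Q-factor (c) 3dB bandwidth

Step 1 — Resonance: ω₀ = 1/√(LC) = 1/√(0.00295·2.55e-09) = 3.646e+05 rad/s.
Step 2 — f₀ = ω₀/(2π) = 5.803e+04 Hz.
Step 3 — Series Q: Q = ω₀L/R = 3.646e+05·0.00295/31.3 = 34.36.
Step 4 — Bandwidth: Δω = ω₀/Q = 1.061e+04 rad/s; BW = Δω/(2π) = 1689 Hz.

(a) f₀ = 5.803e+04 Hz  (b) Q = 34.36  (c) BW = 1689 Hz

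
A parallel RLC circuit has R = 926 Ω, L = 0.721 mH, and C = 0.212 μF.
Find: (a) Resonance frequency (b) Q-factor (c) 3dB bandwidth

Step 1 — Resonance: ω₀ = 1/√(LC) = 1/√(0.000721·2.12e-07) = 8.088e+04 rad/s.
Step 2 — f₀ = ω₀/(2π) = 1.287e+04 Hz.
Step 3 — Parallel Q: Q = R/(ω₀L) = 926/(8.088e+04·0.000721) = 15.88.
Step 4 — Bandwidth: Δω = ω₀/Q = 5094 rad/s; BW = Δω/(2π) = 810.7 Hz.

(a) f₀ = 1.287e+04 Hz  (b) Q = 15.88  (c) BW = 810.7 Hz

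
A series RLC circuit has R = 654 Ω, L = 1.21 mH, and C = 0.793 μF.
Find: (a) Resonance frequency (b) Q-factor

Step 1 — Resonance condition Im(Z)=0 gives ω₀ = 1/√(LC).
Step 2 — ω₀ = 1/√(0.00121·7.93e-07) = 3.228e+04 rad/s.
Step 3 — f₀ = ω₀/(2π) = 5138 Hz.
Step 4 — Series Q: Q = ω₀L/R = 3.228e+04·0.00121/654 = 0.05973.

(a) f₀ = 5138 Hz  (b) Q = 0.05973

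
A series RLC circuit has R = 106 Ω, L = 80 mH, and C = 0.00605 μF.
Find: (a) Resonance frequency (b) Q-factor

Step 1 — Resonance condition Im(Z)=0 gives ω₀ = 1/√(LC).
Step 2 — ω₀ = 1/√(0.08·6.05e-09) = 4.545e+04 rad/s.
Step 3 — f₀ = ω₀/(2π) = 7234 Hz.
Step 4 — Series Q: Q = ω₀L/R = 4.545e+04·0.08/106 = 34.31.

(a) f₀ = 7234 Hz  (b) Q = 34.31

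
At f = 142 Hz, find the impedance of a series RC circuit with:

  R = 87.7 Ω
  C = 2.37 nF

Step 1 — Angular frequency: ω = 2π·f = 2π·142 = 892.2 rad/s.
Step 2 — Component impedances:
  R: Z = R = 87.7 Ω
  C: Z = 1/(jωC) = -j/(ω·C) = 0 - j4.729e+05 Ω
Step 3 — Series combination: Z_total = R + C = 87.7 - j4.729e+05 Ω = 4.729e+05∠-90.0° Ω.

Z = 87.7 - j4.729e+05 Ω = 4.729e+05∠-90.0° Ω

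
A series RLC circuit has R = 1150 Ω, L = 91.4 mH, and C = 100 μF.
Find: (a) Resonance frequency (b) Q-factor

Step 1 — Resonance condition Im(Z)=0 gives ω₀ = 1/√(LC).
Step 2 — ω₀ = 1/√(0.0914·0.0001) = 330.8 rad/s.
Step 3 — f₀ = ω₀/(2π) = 52.64 Hz.
Step 4 — Series Q: Q = ω₀L/R = 330.8·0.0914/1150 = 0.02629.

(a) f₀ = 52.64 Hz  (b) Q = 0.02629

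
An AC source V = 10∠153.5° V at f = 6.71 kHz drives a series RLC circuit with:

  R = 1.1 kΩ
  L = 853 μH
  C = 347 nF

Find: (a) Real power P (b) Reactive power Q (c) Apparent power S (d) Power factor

Step 1 — Angular frequency: ω = 2π·f = 2π·6710 = 4.216e+04 rad/s.
Step 2 — Component impedances:
  R: Z = R = 1100 Ω
  L: Z = jωL = j·4.216e+04·0.000853 = 0 + j35.96 Ω
  C: Z = 1/(jωC) = -j/(ω·C) = 0 - j68.35 Ω
Step 3 — Series combination: Z_total = R + L + C = 1100 - j32.39 Ω = 1100∠-1.7° Ω.
Step 4 — Source phasor: V = 10∠153.5° V = -8.949 + j4.462 V.
Step 5 — Current: I = V / Z = -0.008248 + j0.003813 A = 0.009087∠155.2° A.
Step 6 — Complex power: S = V·I* = 0.09083 - j0.002675 VA.
Step 7 — Real power: P = Re(S) = 0.09083 W.
Step 8 — Reactive power: Q = Im(S) = -0.002675 VAR.
Step 9 — Apparent power: |S| = 0.09087 VA.
Step 10 — Power factor: PF = P/|S| = 0.9996 (leading).

(a) P = 0.09083 W  (b) Q = -0.002675 VAR  (c) S = 0.09087 VA  (d) PF = 0.9996 (leading)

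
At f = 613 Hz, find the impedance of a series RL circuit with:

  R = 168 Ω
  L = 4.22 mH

Step 1 — Angular frequency: ω = 2π·f = 2π·613 = 3852 rad/s.
Step 2 — Component impedances:
  R: Z = R = 168 Ω
  L: Z = jωL = j·3852·0.00422 = 0 + j16.25 Ω
Step 3 — Series combination: Z_total = R + L = 168 + j16.25 Ω = 168.8∠5.5° Ω.

Z = 168 + j16.25 Ω = 168.8∠5.5° Ω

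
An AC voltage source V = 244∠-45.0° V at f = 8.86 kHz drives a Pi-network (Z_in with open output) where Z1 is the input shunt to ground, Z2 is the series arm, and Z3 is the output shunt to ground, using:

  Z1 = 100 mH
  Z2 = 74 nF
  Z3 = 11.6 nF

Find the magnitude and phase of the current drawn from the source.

Step 1 — Angular frequency: ω = 2π·f = 2π·8860 = 5.567e+04 rad/s.
Step 2 — Component impedances:
  Z1: Z = jωL = j·5.567e+04·0.1 = 0 + j5567 Ω
  Z2: Z = 1/(jωC) = -j/(ω·C) = 0 - j242.7 Ω
  Z3: Z = 1/(jωC) = -j/(ω·C) = 0 - j1549 Ω
Step 3 — With open output, the series arm Z2 and the output shunt Z3 appear in series to ground: Z2 + Z3 = 0 - j1791 Ω.
Step 4 — Parallel with input shunt Z1: Z_in = Z1 || (Z2 + Z3) = 0 - j2641 Ω = 2641∠-90.0° Ω.
Step 5 — Source phasor: V = 244∠-45.0° V = 172.5 - j172.5 V.
Step 6 — Ohm's law: I = V / Z_total = (172.5 - j172.5) / (0 - j2641) = 0.06532 + j0.06532 A.
Step 7 — Convert to polar: |I| = 0.09238 A, ∠I = 45.0°.

I = 0.09238∠45.0° A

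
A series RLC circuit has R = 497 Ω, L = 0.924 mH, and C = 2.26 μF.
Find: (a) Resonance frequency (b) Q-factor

Step 1 — Resonance condition Im(Z)=0 gives ω₀ = 1/√(LC).
Step 2 — ω₀ = 1/√(0.000924·2.26e-06) = 2.188e+04 rad/s.
Step 3 — f₀ = ω₀/(2π) = 3483 Hz.
Step 4 — Series Q: Q = ω₀L/R = 2.188e+04·0.000924/497 = 0.04068.

(a) f₀ = 3483 Hz  (b) Q = 0.04068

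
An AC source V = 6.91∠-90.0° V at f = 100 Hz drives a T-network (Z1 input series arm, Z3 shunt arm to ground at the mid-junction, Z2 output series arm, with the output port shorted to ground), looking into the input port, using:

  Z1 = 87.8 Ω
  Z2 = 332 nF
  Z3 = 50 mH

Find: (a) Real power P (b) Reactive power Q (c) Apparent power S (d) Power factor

Step 1 — Angular frequency: ω = 2π·f = 2π·100 = 628.3 rad/s.
Step 2 — Component impedances:
  Z1: Z = R = 87.8 Ω
  Z2: Z = 1/(jωC) = -j/(ω·C) = 0 - j4794 Ω
  Z3: Z = jωL = j·628.3·0.05 = 0 + j31.42 Ω
Step 3 — With the output port shorted to ground, the output series arm Z2 runs from the junction to ground; the shunt arm Z3 also runs from the junction to ground. They appear in parallel: Z3 || Z2 = 0 + j31.62 Ω.
Step 4 — Series with input arm Z1: Z_in = Z1 + (Z3 || Z2) = 87.8 + j31.62 Ω = 93.32∠19.8° Ω.
Step 5 — Source phasor: V = 6.91∠-90.0° V = 0 - j6.91 V.
Step 6 — Current: I = V / Z = -0.02509 - j0.06966 A = 0.07405∠-109.8° A.
Step 7 — Complex power: S = V·I* = 0.4814 + j0.1734 VA.
Step 8 — Real power: P = Re(S) = 0.4814 W.
Step 9 — Reactive power: Q = Im(S) = 0.1734 VAR.
Step 10 — Apparent power: |S| = 0.5117 VA.
Step 11 — Power factor: PF = P/|S| = 0.9408 (lagging).

(a) P = 0.4814 W  (b) Q = 0.1734 VAR  (c) S = 0.5117 VA  (d) PF = 0.9408 (lagging)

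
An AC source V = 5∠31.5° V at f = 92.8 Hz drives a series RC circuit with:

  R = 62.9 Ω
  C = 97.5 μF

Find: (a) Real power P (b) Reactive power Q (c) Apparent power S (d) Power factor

Step 1 — Angular frequency: ω = 2π·f = 2π·92.8 = 583.1 rad/s.
Step 2 — Component impedances:
  R: Z = R = 62.9 Ω
  C: Z = 1/(jωC) = -j/(ω·C) = 0 - j17.59 Ω
Step 3 — Series combination: Z_total = R + C = 62.9 - j17.59 Ω = 65.31∠-15.6° Ω.
Step 4 — Source phasor: V = 5∠31.5° V = 4.263 + j2.612 V.
Step 5 — Current: I = V / Z = 0.05209 + j0.0561 A = 0.07655∠47.1° A.
Step 6 — Complex power: S = V·I* = 0.3686 - j0.1031 VA.
Step 7 — Real power: P = Re(S) = 0.3686 W.
Step 8 — Reactive power: Q = Im(S) = -0.1031 VAR.
Step 9 — Apparent power: |S| = 0.3828 VA.
Step 10 — Power factor: PF = P/|S| = 0.9631 (leading).

(a) P = 0.3686 W  (b) Q = -0.1031 VAR  (c) S = 0.3828 VA  (d) PF = 0.9631 (leading)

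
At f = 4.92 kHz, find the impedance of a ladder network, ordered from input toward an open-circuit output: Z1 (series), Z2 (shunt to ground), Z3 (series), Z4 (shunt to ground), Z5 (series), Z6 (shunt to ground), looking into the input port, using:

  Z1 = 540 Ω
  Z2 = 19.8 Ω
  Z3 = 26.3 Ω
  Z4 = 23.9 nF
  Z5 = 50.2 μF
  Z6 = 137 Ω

Step 1 — Angular frequency: ω = 2π·f = 2π·4920 = 3.091e+04 rad/s.
Step 2 — Component impedances:
  Z1: Z = R = 540 Ω
  Z2: Z = R = 19.8 Ω
  Z3: Z = R = 26.3 Ω
  Z4: Z = 1/(jωC) = -j/(ω·C) = 0 - j1353 Ω
  Z5: Z = 1/(jωC) = -j/(ω·C) = 0 - j0.6444 Ω
  Z6: Z = R = 137 Ω
Step 3 — Ladder network (open output): work backward from the far end, alternating series and parallel combinations. Z_in = 557.7 - j0.1696 Ω = 557.7∠-0.0° Ω.

Z = 557.7 - j0.1696 Ω = 557.7∠-0.0° Ω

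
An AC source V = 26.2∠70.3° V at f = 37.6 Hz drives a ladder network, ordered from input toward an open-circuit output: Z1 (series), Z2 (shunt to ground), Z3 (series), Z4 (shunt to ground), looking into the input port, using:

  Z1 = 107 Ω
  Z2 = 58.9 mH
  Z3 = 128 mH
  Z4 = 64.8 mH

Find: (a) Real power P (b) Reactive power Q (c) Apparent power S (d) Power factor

Step 1 — Angular frequency: ω = 2π·f = 2π·37.6 = 236.2 rad/s.
Step 2 — Component impedances:
  Z1: Z = R = 107 Ω
  Z2: Z = jωL = j·236.2·0.0589 = 0 + j13.91 Ω
  Z3: Z = jωL = j·236.2·0.128 = 0 + j30.24 Ω
  Z4: Z = jωL = j·236.2·0.0648 = 0 + j15.31 Ω
Step 3 — Ladder network (open output): work backward from the far end, alternating series and parallel combinations. Z_in = 107 + j10.66 Ω = 107.5∠5.7° Ω.
Step 4 — Source phasor: V = 26.2∠70.3° V = 8.832 + j24.67 V.
Step 5 — Current: I = V / Z = 0.1045 + j0.2201 A = 0.2437∠64.6° A.
Step 6 — Complex power: S = V·I* = 6.352 + j0.6328 VA.
Step 7 — Real power: P = Re(S) = 6.352 W.
Step 8 — Reactive power: Q = Im(S) = 0.6328 VAR.
Step 9 — Apparent power: |S| = 6.384 VA.
Step 10 — Power factor: PF = P/|S| = 0.9951 (lagging).

(a) P = 6.352 W  (b) Q = 0.6328 VAR  (c) S = 6.384 VA  (d) PF = 0.9951 (lagging)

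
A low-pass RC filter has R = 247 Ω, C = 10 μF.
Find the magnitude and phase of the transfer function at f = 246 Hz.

Step 1 — Angular frequency: ω = 2π·246 = 1546 rad/s.
Step 2 — Transfer function: H(jω) = 1/(1 + jωRC).
Step 3 — Denominator: 1 + jωRC = 1 + j·1546·247·1e-05 = 1 + j3.818.
Step 4 — H = 0.0642 - j0.2451.
Step 5 — Magnitude: |H| = 0.2534 (-11.9 dB); phase: φ = -75.3°.

|H| = 0.2534 (-11.9 dB), φ = -75.3°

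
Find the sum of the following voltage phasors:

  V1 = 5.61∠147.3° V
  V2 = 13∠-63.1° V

Step 1 — Convert each phasor to rectangular form:
  V1 = 5.61·(cos(147.3°) + j·sin(147.3°)) = -4.721 + j3.031 V
  V2 = 13·(cos(-63.1°) + j·sin(-63.1°)) = 5.882 - j11.59 V
Step 2 — Sum components: V_total = 1.161 - j8.563 V.
Step 3 — Convert to polar: |V_total| = 8.641 V, ∠V_total = -82.3°.

V_total = 8.641∠-82.3° V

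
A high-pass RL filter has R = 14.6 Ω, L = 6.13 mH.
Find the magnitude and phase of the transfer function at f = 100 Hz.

Step 1 — Angular frequency: ω = 2π·100 = 628.3 rad/s.
Step 2 — Transfer function: H(jω) = jωL/(R + jωL).
Step 3 — Numerator jωL = j·3.852; denominator R + jωL = 14.6 + j3.852.
Step 4 — H = 0.06507 + j0.2466.
Step 5 — Magnitude: |H| = 0.2551 (-11.9 dB); phase: φ = 75.2°.

|H| = 0.2551 (-11.9 dB), φ = 75.2°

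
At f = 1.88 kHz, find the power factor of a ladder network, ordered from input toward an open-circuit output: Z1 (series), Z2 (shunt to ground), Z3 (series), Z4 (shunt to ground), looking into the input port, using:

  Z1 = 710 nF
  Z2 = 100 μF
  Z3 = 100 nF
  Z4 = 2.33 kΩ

Step 1 — Angular frequency: ω = 2π·f = 2π·1880 = 1.181e+04 rad/s.
Step 2 — Component impedances:
  Z1: Z = 1/(jωC) = -j/(ω·C) = 0 - j119.2 Ω
  Z2: Z = 1/(jωC) = -j/(ω·C) = 0 - j0.8466 Ω
  Z3: Z = 1/(jωC) = -j/(ω·C) = 0 - j846.6 Ω
  Z4: Z = R = 2330 Ω
Step 3 — Ladder network (open output): work backward from the far end, alternating series and parallel combinations. Z_in = 0.0002717 - j120.1 Ω = 120.1∠-90.0° Ω.
Step 4 — Power factor: PF = cos(φ) = Re(Z)/|Z| = 0.0002717/120.1 = 2.262e-06.
Step 5 — Type: Im(Z) = -120.1 ⇒ leading (phase φ = -90.0°).

PF = 2.262e-06 (leading, φ = -90.0°)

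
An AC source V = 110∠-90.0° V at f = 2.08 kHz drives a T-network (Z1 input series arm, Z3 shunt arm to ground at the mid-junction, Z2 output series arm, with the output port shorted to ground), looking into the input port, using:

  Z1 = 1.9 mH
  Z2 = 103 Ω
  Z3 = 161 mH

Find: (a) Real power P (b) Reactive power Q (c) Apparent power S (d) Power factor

Step 1 — Angular frequency: ω = 2π·f = 2π·2080 = 1.307e+04 rad/s.
Step 2 — Component impedances:
  Z1: Z = jωL = j·1.307e+04·0.0019 = 0 + j24.83 Ω
  Z2: Z = R = 103 Ω
  Z3: Z = jωL = j·1.307e+04·0.161 = 0 + j2104 Ω
Step 3 — With the output port shorted to ground, the output series arm Z2 runs from the junction to ground; the shunt arm Z3 also runs from the junction to ground. They appear in parallel: Z3 || Z2 = 102.8 + j5.03 Ω.
Step 4 — Series with input arm Z1: Z_in = Z1 + (Z3 || Z2) = 102.8 + j29.86 Ω = 107∠16.2° Ω.
Step 5 — Source phasor: V = 110∠-90.0° V = 0 - j110 V.
Step 6 — Current: I = V / Z = -0.2869 - j0.9872 A = 1.028∠-106.2° A.
Step 7 — Complex power: S = V·I* = 108.6 + j31.56 VA.
Step 8 — Real power: P = Re(S) = 108.6 W.
Step 9 — Reactive power: Q = Im(S) = 31.56 VAR.
Step 10 — Apparent power: |S| = 113.1 VA.
Step 11 — Power factor: PF = P/|S| = 0.9603 (lagging).

(a) P = 108.6 W  (b) Q = 31.56 VAR  (c) S = 113.1 VA  (d) PF = 0.9603 (lagging)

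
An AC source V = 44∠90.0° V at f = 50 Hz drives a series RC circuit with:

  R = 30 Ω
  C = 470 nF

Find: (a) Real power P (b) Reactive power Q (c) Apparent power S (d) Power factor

Step 1 — Angular frequency: ω = 2π·f = 2π·50 = 314.2 rad/s.
Step 2 — Component impedances:
  R: Z = R = 30 Ω
  C: Z = 1/(jωC) = -j/(ω·C) = 0 - j6773 Ω
Step 3 — Series combination: Z_total = R + C = 30 - j6773 Ω = 6773∠-89.7° Ω.
Step 4 — Source phasor: V = 44∠90.0° V = 0 + j44 V.
Step 5 — Current: I = V / Z = -0.006497 + j2.878e-05 A = 0.006497∠179.7° A.
Step 6 — Complex power: S = V·I* = 0.001266 - j0.2859 VA.
Step 7 — Real power: P = Re(S) = 0.001266 W.
Step 8 — Reactive power: Q = Im(S) = -0.2859 VAR.
Step 9 — Apparent power: |S| = 0.2859 VA.
Step 10 — Power factor: PF = P/|S| = 0.00443 (leading).

(a) P = 0.001266 W  (b) Q = -0.2859 VAR  (c) S = 0.2859 VA  (d) PF = 0.00443 (leading)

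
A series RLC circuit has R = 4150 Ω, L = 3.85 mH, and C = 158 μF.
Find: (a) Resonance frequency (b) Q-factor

Step 1 — Resonance condition Im(Z)=0 gives ω₀ = 1/√(LC).
Step 2 — ω₀ = 1/√(0.00385·0.000158) = 1282 rad/s.
Step 3 — f₀ = ω₀/(2π) = 204.1 Hz.
Step 4 — Series Q: Q = ω₀L/R = 1282·0.00385/4150 = 0.001189.

(a) f₀ = 204.1 Hz  (b) Q = 0.001189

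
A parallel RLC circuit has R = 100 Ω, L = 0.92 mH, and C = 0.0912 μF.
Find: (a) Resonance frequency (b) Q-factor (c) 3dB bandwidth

Step 1 — Resonance: ω₀ = 1/√(LC) = 1/√(0.00092·9.12e-08) = 1.092e+05 rad/s.
Step 2 — f₀ = ω₀/(2π) = 1.738e+04 Hz.
Step 3 — Parallel Q: Q = R/(ω₀L) = 100/(1.092e+05·0.00092) = 0.9956.
Step 4 — Bandwidth: Δω = ω₀/Q = 1.096e+05 rad/s; BW = Δω/(2π) = 1.745e+04 Hz.

(a) f₀ = 1.738e+04 Hz  (b) Q = 0.9956  (c) BW = 1.745e+04 Hz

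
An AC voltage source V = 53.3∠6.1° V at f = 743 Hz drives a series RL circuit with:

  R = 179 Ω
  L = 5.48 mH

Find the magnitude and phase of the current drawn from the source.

Step 1 — Angular frequency: ω = 2π·f = 2π·743 = 4668 rad/s.
Step 2 — Component impedances:
  R: Z = R = 179 Ω
  L: Z = jωL = j·4668·0.00548 = 0 + j25.58 Ω
Step 3 — Series combination: Z_total = R + L = 179 + j25.58 Ω = 180.8∠8.1° Ω.
Step 4 — Source phasor: V = 53.3∠6.1° V = 53 + j5.664 V.
Step 5 — Ohm's law: I = V / Z_total = (53 + j5.664) / (179 + j25.58) = 0.2946 - j0.01046 A.
Step 6 — Convert to polar: |I| = 0.2948 A, ∠I = -2.0°.

I = 0.2948∠-2.0° A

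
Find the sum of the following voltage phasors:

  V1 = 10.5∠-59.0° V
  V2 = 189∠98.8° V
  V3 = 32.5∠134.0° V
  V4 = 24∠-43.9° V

Step 1 — Convert each phasor to rectangular form:
  V1 = 10.5·(cos(-59.0°) + j·sin(-59.0°)) = 5.408 - j9 V
  V2 = 189·(cos(98.8°) + j·sin(98.8°)) = -28.91 + j186.8 V
  V3 = 32.5·(cos(134.0°) + j·sin(134.0°)) = -22.58 + j23.38 V
  V4 = 24·(cos(-43.9°) + j·sin(-43.9°)) = 17.29 - j16.64 V
Step 2 — Sum components: V_total = -28.79 + j184.5 V.
Step 3 — Convert to polar: |V_total| = 186.7 V, ∠V_total = 98.9°.

V_total = 186.7∠98.9° V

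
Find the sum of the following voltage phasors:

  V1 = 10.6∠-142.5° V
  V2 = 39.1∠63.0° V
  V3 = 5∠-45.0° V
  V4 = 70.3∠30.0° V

Step 1 — Convert each phasor to rectangular form:
  V1 = 10.6·(cos(-142.5°) + j·sin(-142.5°)) = -8.41 - j6.453 V
  V2 = 39.1·(cos(63.0°) + j·sin(63.0°)) = 17.75 + j34.84 V
  V3 = 5·(cos(-45.0°) + j·sin(-45.0°)) = 3.536 - j3.536 V
  V4 = 70.3·(cos(30.0°) + j·sin(30.0°)) = 60.88 + j35.15 V
Step 2 — Sum components: V_total = 73.76 + j60 V.
Step 3 — Convert to polar: |V_total| = 95.08 V, ∠V_total = 39.1°.

V_total = 95.08∠39.1° V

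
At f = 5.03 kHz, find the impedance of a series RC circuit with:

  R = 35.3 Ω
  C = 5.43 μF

Step 1 — Angular frequency: ω = 2π·f = 2π·5030 = 3.16e+04 rad/s.
Step 2 — Component impedances:
  R: Z = R = 35.3 Ω
  C: Z = 1/(jωC) = -j/(ω·C) = 0 - j5.827 Ω
Step 3 — Series combination: Z_total = R + C = 35.3 - j5.827 Ω = 35.78∠-9.4° Ω.

Z = 35.3 - j5.827 Ω = 35.78∠-9.4° Ω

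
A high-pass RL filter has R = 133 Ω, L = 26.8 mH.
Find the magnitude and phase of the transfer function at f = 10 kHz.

Step 1 — Angular frequency: ω = 2π·1e+04 = 6.283e+04 rad/s.
Step 2 — Transfer function: H(jω) = jωL/(R + jωL).
Step 3 — Numerator jωL = j·1684; denominator R + jωL = 133 + j1684.
Step 4 — H = 0.9938 + j0.07849.
Step 5 — Magnitude: |H| = 0.9969 (-0.0 dB); phase: φ = 4.5°.

|H| = 0.9969 (-0.0 dB), φ = 4.5°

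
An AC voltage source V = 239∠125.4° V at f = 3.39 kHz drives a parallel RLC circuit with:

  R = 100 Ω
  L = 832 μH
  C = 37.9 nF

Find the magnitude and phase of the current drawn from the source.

Step 1 — Angular frequency: ω = 2π·f = 2π·3390 = 2.13e+04 rad/s.
Step 2 — Component impedances:
  R: Z = R = 100 Ω
  L: Z = jωL = j·2.13e+04·0.000832 = 0 + j17.72 Ω
  C: Z = 1/(jωC) = -j/(ω·C) = 0 - j1239 Ω
Step 3 — Parallel combination: 1/Z_total = 1/R + 1/L + 1/C; Z_total = 3.131 + j17.42 Ω = 17.7∠79.8° Ω.
Step 4 — Source phasor: V = 239∠125.4° V = -138.4 + j194.8 V.
Step 5 — Ohm's law: I = V / Z_total = (-138.4 + j194.8) / (3.131 + j17.42) = 9.451 + j9.649 A.
Step 6 — Convert to polar: |I| = 13.51 A, ∠I = 45.6°.

I = 13.51∠45.6° A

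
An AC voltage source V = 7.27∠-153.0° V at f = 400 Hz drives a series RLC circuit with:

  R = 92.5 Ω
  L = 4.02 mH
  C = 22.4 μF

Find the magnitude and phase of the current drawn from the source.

Step 1 — Angular frequency: ω = 2π·f = 2π·400 = 2513 rad/s.
Step 2 — Component impedances:
  R: Z = R = 92.5 Ω
  L: Z = jωL = j·2513·0.00402 = 0 + j10.1 Ω
  C: Z = 1/(jωC) = -j/(ω·C) = 0 - j17.76 Ω
Step 3 — Series combination: Z_total = R + L + C = 92.5 - j7.659 Ω = 92.82∠-4.7° Ω.
Step 4 — Source phasor: V = 7.27∠-153.0° V = -6.478 - j3.301 V.
Step 5 — Ohm's law: I = V / Z_total = (-6.478 - j3.301) / (92.5 - j7.659) = -0.06662 - j0.0412 A.
Step 6 — Convert to polar: |I| = 0.07833 A, ∠I = -148.3°.

I = 0.07833∠-148.3° A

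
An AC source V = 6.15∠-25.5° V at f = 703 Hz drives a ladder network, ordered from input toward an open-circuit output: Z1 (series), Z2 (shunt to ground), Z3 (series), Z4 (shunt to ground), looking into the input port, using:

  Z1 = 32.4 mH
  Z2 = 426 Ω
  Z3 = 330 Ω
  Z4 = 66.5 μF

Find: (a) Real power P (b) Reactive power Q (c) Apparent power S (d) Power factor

Step 1 — Angular frequency: ω = 2π·f = 2π·703 = 4417 rad/s.
Step 2 — Component impedances:
  Z1: Z = jωL = j·4417·0.0324 = 0 + j143.1 Ω
  Z2: Z = R = 426 Ω
  Z3: Z = R = 330 Ω
  Z4: Z = 1/(jωC) = -j/(ω·C) = 0 - j3.404 Ω
Step 3 — Ladder network (open output): work backward from the far end, alternating series and parallel combinations. Z_in = 186 + j142 Ω = 234∠37.4° Ω.
Step 4 — Source phasor: V = 6.15∠-25.5° V = 5.551 - j2.648 V.
Step 5 — Current: I = V / Z = 0.01198 - j0.02339 A = 0.02628∠-62.9° A.
Step 6 — Complex power: S = V·I* = 0.1285 + j0.09811 VA.
Step 7 — Real power: P = Re(S) = 0.1285 W.
Step 8 — Reactive power: Q = Im(S) = 0.09811 VAR.
Step 9 — Apparent power: |S| = 0.1616 VA.
Step 10 — Power factor: PF = P/|S| = 0.7947 (lagging).

(a) P = 0.1285 W  (b) Q = 0.09811 VAR  (c) S = 0.1616 VA  (d) PF = 0.7947 (lagging)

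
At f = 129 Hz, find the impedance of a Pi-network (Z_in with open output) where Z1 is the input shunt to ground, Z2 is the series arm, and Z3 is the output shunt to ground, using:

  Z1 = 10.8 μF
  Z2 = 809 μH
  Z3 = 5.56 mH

Step 1 — Angular frequency: ω = 2π·f = 2π·129 = 810.5 rad/s.
Step 2 — Component impedances:
  Z1: Z = 1/(jωC) = -j/(ω·C) = 0 - j114.2 Ω
  Z2: Z = jωL = j·810.5·0.000809 = 0 + j0.6557 Ω
  Z3: Z = jωL = j·810.5·0.00556 = 0 + j4.507 Ω
Step 3 — With open output, the series arm Z2 and the output shunt Z3 appear in series to ground: Z2 + Z3 = 0 + j5.162 Ω.
Step 4 — Parallel with input shunt Z1: Z_in = Z1 || (Z2 + Z3) = 0 + j5.407 Ω = 5.407∠90.0° Ω.

Z = 0 + j5.407 Ω = 5.407∠90.0° Ω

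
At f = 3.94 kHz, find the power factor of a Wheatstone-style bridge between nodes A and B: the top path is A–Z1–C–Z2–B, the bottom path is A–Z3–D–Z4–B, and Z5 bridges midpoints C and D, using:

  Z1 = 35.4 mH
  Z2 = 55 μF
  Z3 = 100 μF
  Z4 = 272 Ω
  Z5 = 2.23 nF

Step 1 — Angular frequency: ω = 2π·f = 2π·3940 = 2.476e+04 rad/s.
Step 2 — Component impedances:
  Z1: Z = jωL = j·2.476e+04·0.0354 = 0 + j876.4 Ω
  Z2: Z = 1/(jωC) = -j/(ω·C) = 0 - j0.7344 Ω
  Z3: Z = 1/(jωC) = -j/(ω·C) = 0 - j0.4039 Ω
  Z4: Z = R = 272 Ω
  Z5: Z = 1/(jωC) = -j/(ω·C) = 0 - j1.811e+04 Ω
Step 3 — Bridge requires nodal analysis (the Z5 bridge couples midpoints C and D, so the two paths cannot be reduced to a simple series/parallel combination). Setting node B to ground and injecting 1 A at node A, the 3-node admittance system at A, C, D solves to V_A = Z_AB = 250.4 + j73.64 Ω = 261∠16.4° Ω.
Step 4 — Power factor: PF = cos(φ) = Re(Z)/|Z| = 250.4/261 = 0.9594.
Step 5 — Type: Im(Z) = 73.64 ⇒ lagging (phase φ = 16.4°).

PF = 0.9594 (lagging, φ = 16.4°)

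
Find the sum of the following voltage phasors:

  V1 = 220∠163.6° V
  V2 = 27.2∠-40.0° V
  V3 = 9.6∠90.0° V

Step 1 — Convert each phasor to rectangular form:
  V1 = 220·(cos(163.6°) + j·sin(163.6°)) = -211 + j62.12 V
  V2 = 27.2·(cos(-40.0°) + j·sin(-40.0°)) = 20.84 - j17.48 V
  V3 = 9.6·(cos(90.0°) + j·sin(90.0°)) = 0 + j9.6 V
Step 2 — Sum components: V_total = -190.2 + j54.23 V.
Step 3 — Convert to polar: |V_total| = 197.8 V, ∠V_total = 164.1°.

V_total = 197.8∠164.1° V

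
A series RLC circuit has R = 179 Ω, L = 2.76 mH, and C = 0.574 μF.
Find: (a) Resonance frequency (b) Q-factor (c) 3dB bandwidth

Step 1 — Resonance condition Im(Z)=0 gives ω₀ = 1/√(LC).
Step 2 — ω₀ = 1/√(0.00276·5.74e-07) = 2.512e+04 rad/s.
Step 3 — f₀ = ω₀/(2π) = 3999 Hz.
Step 4 — Series Q: Q = ω₀L/R = 2.512e+04·0.00276/179 = 0.3874.
Step 5 — 3dB bandwidth: Δω = ω₀/Q = 6.486e+04 rad/s; BW = Δω/(2π) = 1.032e+04 Hz.

(a) f₀ = 3999 Hz  (b) Q = 0.3874  (c) BW = 1.032e+04 Hz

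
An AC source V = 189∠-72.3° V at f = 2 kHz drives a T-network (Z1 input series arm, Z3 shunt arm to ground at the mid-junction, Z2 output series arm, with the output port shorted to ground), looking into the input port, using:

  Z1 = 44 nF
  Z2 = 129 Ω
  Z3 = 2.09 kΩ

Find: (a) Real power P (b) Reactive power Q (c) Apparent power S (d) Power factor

Step 1 — Angular frequency: ω = 2π·f = 2π·2000 = 1.257e+04 rad/s.
Step 2 — Component impedances:
  Z1: Z = 1/(jωC) = -j/(ω·C) = 0 - j1809 Ω
  Z2: Z = R = 129 Ω
  Z3: Z = R = 2090 Ω
Step 3 — With the output port shorted to ground, the output series arm Z2 runs from the junction to ground; the shunt arm Z3 also runs from the junction to ground. They appear in parallel: Z3 || Z2 = 121.5 Ω.
Step 4 — Series with input arm Z1: Z_in = Z1 + (Z3 || Z2) = 121.5 - j1809 Ω = 1813∠-86.2° Ω.
Step 5 — Source phasor: V = 189∠-72.3° V = 57.46 - j180.1 V.
Step 6 — Current: I = V / Z = 0.1012 + j0.02497 A = 0.1043∠13.9° A.
Step 7 — Complex power: S = V·I* = 1.321 - j19.66 VA.
Step 8 — Real power: P = Re(S) = 1.321 W.
Step 9 — Reactive power: Q = Im(S) = -19.66 VAR.
Step 10 — Apparent power: |S| = 19.71 VA.
Step 11 — Power factor: PF = P/|S| = 0.06703 (leading).

(a) P = 1.321 W  (b) Q = -19.66 VAR  (c) S = 19.71 VA  (d) PF = 0.06703 (leading)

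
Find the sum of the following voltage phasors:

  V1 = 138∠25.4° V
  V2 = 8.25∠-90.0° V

Step 1 — Convert each phasor to rectangular form:
  V1 = 138·(cos(25.4°) + j·sin(25.4°)) = 124.7 + j59.19 V
  V2 = 8.25·(cos(-90.0°) + j·sin(-90.0°)) = 0 - j8.25 V
Step 2 — Sum components: V_total = 124.7 + j50.94 V.
Step 3 — Convert to polar: |V_total| = 134.7 V, ∠V_total = 22.2°.

V_total = 134.7∠22.2° V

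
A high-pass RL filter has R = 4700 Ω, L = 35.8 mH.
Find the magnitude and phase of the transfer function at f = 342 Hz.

Step 1 — Angular frequency: ω = 2π·342 = 2149 rad/s.
Step 2 — Transfer function: H(jω) = jωL/(R + jωL).
Step 3 — Numerator jωL = j·76.93; denominator R + jωL = 4700 + j76.93.
Step 4 — H = 0.0002678 + j0.01636.
Step 5 — Magnitude: |H| = 0.01637 (-35.7 dB); phase: φ = 89.1°.

|H| = 0.01637 (-35.7 dB), φ = 89.1°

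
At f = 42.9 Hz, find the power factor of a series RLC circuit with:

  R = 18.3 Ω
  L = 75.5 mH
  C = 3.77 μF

Step 1 — Angular frequency: ω = 2π·f = 2π·42.9 = 269.5 rad/s.
Step 2 — Component impedances:
  R: Z = R = 18.3 Ω
  L: Z = jωL = j·269.5·0.0755 = 0 + j20.35 Ω
  C: Z = 1/(jωC) = -j/(ω·C) = 0 - j984.1 Ω
Step 3 — Series combination: Z_total = R + L + C = 18.3 - j963.7 Ω = 963.9∠-88.9° Ω.
Step 4 — Power factor: PF = cos(φ) = Re(Z)/|Z| = 18.3/963.9 = 0.01899.
Step 5 — Type: Im(Z) = -963.7 ⇒ leading (phase φ = -88.9°).

PF = 0.01899 (leading, φ = -88.9°)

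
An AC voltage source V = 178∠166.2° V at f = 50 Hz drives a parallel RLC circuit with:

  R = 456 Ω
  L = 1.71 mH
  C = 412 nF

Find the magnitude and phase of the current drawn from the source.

Step 1 — Angular frequency: ω = 2π·f = 2π·50 = 314.2 rad/s.
Step 2 — Component impedances:
  R: Z = R = 456 Ω
  L: Z = jωL = j·314.2·0.00171 = 0 + j0.5372 Ω
  C: Z = 1/(jωC) = -j/(ω·C) = 0 - j7726 Ω
Step 3 — Parallel combination: 1/Z_total = 1/R + 1/L + 1/C; Z_total = 0.000633 + j0.5372 Ω = 0.5372∠89.9° Ω.
Step 4 — Source phasor: V = 178∠166.2° V = -172.9 + j42.46 V.
Step 5 — Ohm's law: I = V / Z_total = (-172.9 + j42.46) / (0.000633 + j0.5372) = 78.65 + j321.8 A.
Step 6 — Convert to polar: |I| = 331.3 A, ∠I = 76.3°.

I = 331.3∠76.3° A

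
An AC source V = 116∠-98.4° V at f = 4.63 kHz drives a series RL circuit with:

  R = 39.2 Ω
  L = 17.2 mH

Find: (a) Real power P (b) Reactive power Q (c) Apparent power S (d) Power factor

Step 1 — Angular frequency: ω = 2π·f = 2π·4630 = 2.909e+04 rad/s.
Step 2 — Component impedances:
  R: Z = R = 39.2 Ω
  L: Z = jωL = j·2.909e+04·0.0172 = 0 + j500.4 Ω
Step 3 — Series combination: Z_total = R + L = 39.2 + j500.4 Ω = 501.9∠85.5° Ω.
Step 4 — Source phasor: V = 116∠-98.4° V = -16.95 - j114.8 V.
Step 5 — Current: I = V / Z = -0.2306 + j0.0158 A = 0.2311∠176.1° A.
Step 6 — Complex power: S = V·I* = 2.094 + j26.73 VA.
Step 7 — Real power: P = Re(S) = 2.094 W.
Step 8 — Reactive power: Q = Im(S) = 26.73 VAR.
Step 9 — Apparent power: |S| = 26.81 VA.
Step 10 — Power factor: PF = P/|S| = 0.0781 (lagging).

(a) P = 2.094 W  (b) Q = 26.73 VAR  (c) S = 26.81 VA  (d) PF = 0.0781 (lagging)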